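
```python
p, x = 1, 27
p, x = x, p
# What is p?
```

Trace:
`p, x = 1, 27` → p = 1; x = 27
`p, x = x, p` → p = 27; x = 1
So p = 27

Answer: 27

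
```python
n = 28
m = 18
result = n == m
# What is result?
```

Trace:
`n = 28` → n = 28
`m = 18` → m = 18
`result = n == m` → result = False
So result = False

Answer: False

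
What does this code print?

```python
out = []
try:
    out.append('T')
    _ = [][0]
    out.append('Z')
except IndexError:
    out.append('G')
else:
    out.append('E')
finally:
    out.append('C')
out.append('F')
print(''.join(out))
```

Execution trace: 'T' (try body) → 'G' (except IndexError) → 'C' (finally) → 'F' (after the try/except). Output: TGCF

Answer: TGCF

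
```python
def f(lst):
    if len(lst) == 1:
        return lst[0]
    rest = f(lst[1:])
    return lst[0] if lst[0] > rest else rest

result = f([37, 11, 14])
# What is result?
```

Recursive max over [37, 11, 14] = 37

Answer: 37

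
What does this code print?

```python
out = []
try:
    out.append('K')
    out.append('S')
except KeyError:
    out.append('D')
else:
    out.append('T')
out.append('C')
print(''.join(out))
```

Execution trace: 'K' (try body) → 'S' (try body, no exception) → 'T' (else) → 'C' (after the try/except). Output: KSTC

Answer: KSTC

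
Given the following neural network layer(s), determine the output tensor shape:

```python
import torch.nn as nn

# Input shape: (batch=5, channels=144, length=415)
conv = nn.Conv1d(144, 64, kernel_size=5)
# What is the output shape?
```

Input: (5, 144, 415) -> Output: (5, 64, 411)

Answer: (5, 64, 411)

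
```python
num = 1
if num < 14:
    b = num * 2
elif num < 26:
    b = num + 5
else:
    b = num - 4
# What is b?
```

Trace:
`num = 1` → num = 1
`if num < 14: ...` → num < 14 is True → b = 2
So b = 2

Answer: 2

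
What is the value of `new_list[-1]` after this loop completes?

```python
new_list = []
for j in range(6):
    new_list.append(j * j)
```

Last element of squares 0 to 5
`new_list` takes the values: [] → [0] → [0, 1] → [0, 1, 4] → [0, 1, 4, 9] → [0, 1, 4, 9, 16] → [0, 1, 4, 9, 16, 25]
So `new_list[-1]` = 25

Answer: 25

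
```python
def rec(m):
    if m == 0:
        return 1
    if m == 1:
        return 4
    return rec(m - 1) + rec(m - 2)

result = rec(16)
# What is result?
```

Build up from base cases: rec(0)=1, rec(1)=4, rec(2)=5, rec(3)=9, rec(4)=14, rec(5)=23, rec(6)=37, ..., rec(16)=4558

Answer: 4558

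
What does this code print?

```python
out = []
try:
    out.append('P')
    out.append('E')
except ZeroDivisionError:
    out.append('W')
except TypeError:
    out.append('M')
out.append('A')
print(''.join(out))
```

Execution trace: 'P' (try body) → 'E' (try body, no exception) → 'A' (after the try/except). Output: PEA

Answer: PEA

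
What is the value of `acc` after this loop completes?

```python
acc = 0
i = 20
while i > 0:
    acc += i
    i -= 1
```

Sum 20 down to 1
`acc` takes the values: 0 → 20 → 39 → 57 → 74 → 90 → 105 → 119 → 132 → 144 → 155 → 165 → 174 → 182 → 189 → 195 → 200 → 204 → 207 → 209 → 210

Answer: 210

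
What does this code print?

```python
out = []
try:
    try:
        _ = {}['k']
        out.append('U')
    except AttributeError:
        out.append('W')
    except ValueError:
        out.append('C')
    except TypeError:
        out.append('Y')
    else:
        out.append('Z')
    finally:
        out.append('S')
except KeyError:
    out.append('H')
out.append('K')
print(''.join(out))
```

Execution trace: 'S' (finally) → 'H' (outer except KeyError) → 'K' (after the try/except). Output: SHK

Answer: SHK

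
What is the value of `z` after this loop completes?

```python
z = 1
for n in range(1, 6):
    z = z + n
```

Start at 1, add 1 through 5
`z` takes the values: 1 → 2 → 4 → 7 → 11 → 16

Answer: 16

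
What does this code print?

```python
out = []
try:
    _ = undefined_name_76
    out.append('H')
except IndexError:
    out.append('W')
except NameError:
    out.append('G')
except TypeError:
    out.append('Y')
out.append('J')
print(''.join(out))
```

Execution trace: 'G' (except NameError) → 'J' (after the try/except). Output: GJ

Answer: GJ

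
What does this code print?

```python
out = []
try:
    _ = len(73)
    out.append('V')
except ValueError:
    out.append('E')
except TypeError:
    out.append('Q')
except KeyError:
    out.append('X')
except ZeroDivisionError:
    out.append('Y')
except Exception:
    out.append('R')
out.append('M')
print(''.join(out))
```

Execution trace: 'Q' (except TypeError) → 'M' (after the try/except). Output: QM

Answer: QM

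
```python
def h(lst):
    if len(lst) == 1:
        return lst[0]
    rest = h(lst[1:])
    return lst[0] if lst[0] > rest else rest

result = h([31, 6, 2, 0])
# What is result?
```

Recursive max over [31, 6, 2, 0] = 31

Answer: 31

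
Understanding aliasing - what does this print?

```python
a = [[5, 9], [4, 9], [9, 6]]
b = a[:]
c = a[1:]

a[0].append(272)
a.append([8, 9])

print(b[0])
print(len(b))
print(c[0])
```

Key concept: slice with nested mutation.
Step by step:
`a = [[5, 9], [4, 9], [9, 6]]` → a = [[5, 9], [4, 9], [9, 6]]
`b = a[:]` → b = [[5, 9], [4, 9], [9, 6]]
`c = a[1:]` → c = [[4, 9], [9, 6]]
`a[0].append(272)` → a = [[5, 9, 272], [4, 9], [9, 6]]; b = [[5, 9, 272], [4, 9], [9, 6]]
`a.append([8, 9])` → a = [[5, 9, 272], [4, 9], [9, 6], [8, 9]]
`print(b[0])` → prints [5, 9, 272]
`print(len(b))` → prints 3
`print(c[0])` → prints [4, 9]

Answer:
[5, 9, 272]
3
[4, 9]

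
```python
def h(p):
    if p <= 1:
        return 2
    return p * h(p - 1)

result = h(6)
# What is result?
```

h(6) = 6 * 5 * 4 * 3 * 2 * 2 = 1440

Answer: 1440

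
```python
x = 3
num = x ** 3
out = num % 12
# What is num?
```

Trace:
`x = 3` → x = 3
`num = x ** 3` → num = 27
`out = num % 12` → out = 3
So num = 27

Answer: 27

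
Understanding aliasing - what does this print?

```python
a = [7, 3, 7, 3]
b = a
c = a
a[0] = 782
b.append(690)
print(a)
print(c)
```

Key concept: multiple aliases.
Step by step:
`a = [7, 3, 7, 3]` → a = [7, 3, 7, 3]
`b = a` → b = [7, 3, 7, 3] (same object as a)
`c = a` → c = [7, 3, 7, 3] (same object as a, b)
`a[0] = 782` → a = [782, 3, 7, 3] (same object as b, c); b = [782, 3, 7, 3] (same object as a, c); c = [782, 3, 7, 3] (same object as a, b)
`b.append(690)` → a = [782, 3, 7, 3, 690] (same object as b, c); b = [782, 3, 7, 3, 690] (same object as a, c); c = [782, 3, 7, 3, 690] (same object as a, b)
`print(a)` → prints [782, 3, 7, 3, 690]
`print(c)` → prints [782, 3, 7, 3, 690]

Answer:
[782, 3, 7, 3, 690]
[782, 3, 7, 3, 690]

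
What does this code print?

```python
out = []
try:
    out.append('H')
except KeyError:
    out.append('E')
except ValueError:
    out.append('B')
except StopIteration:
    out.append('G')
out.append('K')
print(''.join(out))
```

Execution trace: 'H' (try body, no exception) → 'K' (after the try/except). Output: HK

Answer: HK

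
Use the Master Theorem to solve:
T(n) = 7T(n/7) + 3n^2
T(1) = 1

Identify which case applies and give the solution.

a=7, b=7, f(n)=3n^2. log_7(7) = 1. Since c=2 > 1 and the regularity condition holds (7(n/7)^2 = (7/7^2)n^2 with 7/7^2 < 1), Case 3 applies: T(n) = Θ(f(n)) = O(n^2).

Answer: O(n^2) - Case 3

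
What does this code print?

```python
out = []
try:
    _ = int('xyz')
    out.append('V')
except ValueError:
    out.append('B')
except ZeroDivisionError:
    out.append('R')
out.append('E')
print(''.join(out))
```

Execution trace: 'B' (except ValueError) → 'E' (after the try/except). Output: BE

Answer: BE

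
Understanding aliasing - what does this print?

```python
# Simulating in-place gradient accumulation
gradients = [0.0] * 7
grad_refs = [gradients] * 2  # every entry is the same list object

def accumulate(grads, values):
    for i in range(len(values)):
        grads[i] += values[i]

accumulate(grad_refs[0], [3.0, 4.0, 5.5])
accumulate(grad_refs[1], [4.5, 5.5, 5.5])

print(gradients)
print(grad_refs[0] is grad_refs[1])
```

Key concept: gradient accumulation aliasing.
Step by step:
`gradients = [0.0] * 7` → gradients = [0.0, 0.0, 0.0, 0.0, 0.0, 0.0, 0.0]
`grad_refs = [gradients] * 2` → grad_refs = [[0.0, 0.0, 0.0, 0.0, 0.0, 0.0, 0.0], [0.0, 0.0, 0.0, 0.0, 0.0, 0.0, 0.0]]
`accumulate(grad_refs[0], [3.0, 4.0, 5.5])` → gradients = [3.0, 4.0, 5.5, 0.0, 0.0, 0.0, 0.0]; grad_refs = [[3.0, 4.0, 5.5, 0.0, 0.0, 0.0, 0.0], [3.0, 4.0, 5.5, 0.0, 0.0, 0.0, 0.0]]
`accumulate(grad_refs[1], [4.5, 5.5, 5.5])` → gradients = [7.5, 9.5, 11.0, 0.0, 0.0, 0.0, 0.0]; grad_refs = [[7.5, 9.5, 11.0, 0.0, 0.0, 0.0, 0.0], [7.5, 9.5, 11.0, 0.0, 0.0, 0.0, 0.0]]
`print(gradients)` → prints [7.5, 9.5, 11.0, 0.0, 0.0, 0.0, 0.0]
`print(grad_refs[0] is grad_refs[1])` → prints True

Answer:
[7.5, 9.5, 11.0, 0.0, 0.0, 0.0, 0.0]
True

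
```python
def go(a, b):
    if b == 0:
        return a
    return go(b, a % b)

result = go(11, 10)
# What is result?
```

go(11, 10) -> go(10, 1) -> go(1, 0) -> 1

Answer: 1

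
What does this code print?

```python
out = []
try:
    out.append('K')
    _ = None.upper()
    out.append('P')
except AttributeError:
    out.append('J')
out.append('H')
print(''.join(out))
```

Execution trace: 'K' (try body) → 'J' (except AttributeError) → 'H' (after the try/except). Output: KJH

Answer: KJH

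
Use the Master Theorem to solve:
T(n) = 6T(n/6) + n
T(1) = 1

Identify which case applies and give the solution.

a=6, b=6, f(n)=n. log_6(6) = 1. Since c=1 = 1, Case 2 applies: T(n) = Θ(n^log_b(a) · log n) = O(n log n).

Answer: O(n log n) - Case 2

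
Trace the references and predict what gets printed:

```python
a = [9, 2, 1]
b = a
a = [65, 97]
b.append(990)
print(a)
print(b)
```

Key concept: rebinding vs mutation: a is rebound to a new list, b still points at the original.
Step by step:
`a = [9, 2, 1]` → a = [9, 2, 1]
`b = a` → b = [9, 2, 1] (same object as a)
`a = [65, 97]` → a = [65, 97]
`b.append(990)` → b = [9, 2, 1, 990]
`print(a)` → prints [65, 97]
`print(b)` → prints [9, 2, 1, 990]

Answer:
[65, 97]
[9, 2, 1, 990]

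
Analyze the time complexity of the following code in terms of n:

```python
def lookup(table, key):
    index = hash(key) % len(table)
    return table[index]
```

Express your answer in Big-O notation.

This is Hash table lookup (average case). Time complexity: O(1).

Answer: O(1)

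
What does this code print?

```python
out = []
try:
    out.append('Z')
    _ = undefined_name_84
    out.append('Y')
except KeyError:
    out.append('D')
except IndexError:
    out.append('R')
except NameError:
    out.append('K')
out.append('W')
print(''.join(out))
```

Execution trace: 'Z' (try body) → 'K' (except NameError) → 'W' (after the try/except). Output: ZKW

Answer: ZKW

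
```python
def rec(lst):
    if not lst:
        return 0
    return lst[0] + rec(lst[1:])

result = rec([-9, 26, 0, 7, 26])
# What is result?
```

(-9) + 26 + 0 + 7 + 26 + 0 = 50

Answer: 50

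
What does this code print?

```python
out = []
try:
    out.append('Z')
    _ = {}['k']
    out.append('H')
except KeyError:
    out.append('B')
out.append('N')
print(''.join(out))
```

Execution trace: 'Z' (try body) → 'B' (except KeyError) → 'N' (after the try/except). Output: ZBN

Answer: ZBN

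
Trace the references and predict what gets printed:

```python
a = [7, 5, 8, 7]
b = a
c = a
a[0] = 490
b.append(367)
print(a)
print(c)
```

Key concept: multiple aliases.
Step by step:
`a = [7, 5, 8, 7]` → a = [7, 5, 8, 7]
`b = a` → b = [7, 5, 8, 7] (same object as a)
`c = a` → c = [7, 5, 8, 7] (same object as a, b)
`a[0] = 490` → a = [490, 5, 8, 7] (same object as b, c); b = [490, 5, 8, 7] (same object as a, c); c = [490, 5, 8, 7] (same object as a, b)
`b.append(367)` → a = [490, 5, 8, 7, 367] (same object as b, c); b = [490, 5, 8, 7, 367] (same object as a, c); c = [490, 5, 8, 7, 367] (same object as a, b)
`print(a)` → prints [490, 5, 8, 7, 367]
`print(c)` → prints [490, 5, 8, 7, 367]

Answer:
[490, 5, 8, 7, 367]
[490, 5, 8, 7, 367]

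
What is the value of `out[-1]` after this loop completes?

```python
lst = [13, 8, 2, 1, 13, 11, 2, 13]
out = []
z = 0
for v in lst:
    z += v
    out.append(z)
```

Cumulative sum ends at 63
`out` takes the values: [] → [13] → [13, 21] → [13, 21, 23] → [13, 21, 23, 24] → [13, 21, 23, 24, 37] → [13, 21, 23, 24, 37, 48] → [13, 21, 23, 24, 37, 48, 50] → [13, 21, 23, 24, 37, 48, 50, 63]
So `out[-1]` = 63

Answer: 63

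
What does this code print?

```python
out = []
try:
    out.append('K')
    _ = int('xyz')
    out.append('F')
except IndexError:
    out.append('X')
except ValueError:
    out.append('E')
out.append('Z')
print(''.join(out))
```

Execution trace: 'K' (try body) → 'E' (except ValueError) → 'Z' (after the try/except). Output: KEZ

Answer: KEZ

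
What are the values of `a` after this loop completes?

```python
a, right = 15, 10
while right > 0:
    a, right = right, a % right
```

GCD of 15 and 10
`a` takes the values: 15 → 10 → 5

Answer: 5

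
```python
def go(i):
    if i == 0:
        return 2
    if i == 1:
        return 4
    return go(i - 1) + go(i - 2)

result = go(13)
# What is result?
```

Build up from base cases: go(0)=2, go(1)=4, go(2)=6, go(3)=10, go(4)=16, go(5)=26, go(6)=42, ..., go(13)=1220

Answer: 1220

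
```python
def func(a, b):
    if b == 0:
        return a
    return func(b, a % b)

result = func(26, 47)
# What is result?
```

func(26, 47) -> func(47, 26) -> func(26, 21) -> func(21, 5) -> func(5, 1) -> func(1, 0) -> 1

Answer: 1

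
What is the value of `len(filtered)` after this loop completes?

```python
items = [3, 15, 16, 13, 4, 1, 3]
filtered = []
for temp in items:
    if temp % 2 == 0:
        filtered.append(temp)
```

Count even numbers in [3, 15, 16, 13, 4, 1, 3]
`filtered` takes the values: [] → [16] → [16, 4]
So `len(filtered)` = 2

Answer: 2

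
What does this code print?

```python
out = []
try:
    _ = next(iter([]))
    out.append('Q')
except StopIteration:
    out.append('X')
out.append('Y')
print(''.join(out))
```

Execution trace: 'X' (except StopIteration) → 'Y' (after the try/except). Output: XY

Answer: XY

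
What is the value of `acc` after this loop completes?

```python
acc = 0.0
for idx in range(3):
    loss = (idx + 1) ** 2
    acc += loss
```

Sum of squared losses 1² + 2² + ... + 3²
`acc` takes the values: 0.0 → 1.0 → 5.0 → 14.0

Answer: 14.0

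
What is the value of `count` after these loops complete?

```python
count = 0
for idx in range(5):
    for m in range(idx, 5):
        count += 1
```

Upper triangle: 5 + 4 + ... + 1
`count` takes the values: 0 → 1 → 2 → 3 → 4 → 5 → 6 → 7 → 8 → 9 → 10 → 11 → 12 → 13 → 14 → 15

Answer: 15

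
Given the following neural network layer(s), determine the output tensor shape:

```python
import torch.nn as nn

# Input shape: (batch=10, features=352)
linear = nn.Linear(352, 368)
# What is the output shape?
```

Input: (10, 352) -> Output: (10, 368)

Answer: (10, 368)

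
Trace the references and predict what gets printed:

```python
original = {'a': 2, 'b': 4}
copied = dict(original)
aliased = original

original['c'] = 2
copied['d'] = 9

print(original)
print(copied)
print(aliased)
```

Key concept: dict() creates copy, assignment creates alias.
Step by step:
`original = {'a': 2, 'b': 4}` → original = {'a': 2, 'b': 4}
`copied = dict(original)` → copied = {'a': 2, 'b': 4}
`aliased = original` → aliased = {'a': 2, 'b': 4} (same object as original)
`original['c'] = 2` → original = {'a': 2, 'b': 4, 'c': 2} (same object as aliased); aliased = {'a': 2, 'b': 4, 'c': 2} (same object as original)
`copied['d'] = 9` → copied = {'a': 2, 'b': 4, 'd': 9}
`print(original)` → prints {'a': 2, 'b': 4, 'c': 2}
`print(copied)` → prints {'a': 2, 'b': 4, 'd': 9}
`print(aliased)` → prints {'a': 2, 'b': 4, 'c': 2}

Answer:
{'a': 2, 'b': 4, 'c': 2}
{'a': 2, 'b': 4, 'd': 9}
{'a': 2, 'b': 4, 'c': 2}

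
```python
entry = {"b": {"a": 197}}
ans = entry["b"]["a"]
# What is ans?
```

Trace:
`entry = {"b": {"a": 197}}` → entry = {'b': {'a': 197}}
`ans = entry["b"]["a"]` → ans = 197
So ans = 197

Answer: 197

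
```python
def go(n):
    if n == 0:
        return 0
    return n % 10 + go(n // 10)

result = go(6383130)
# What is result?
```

Sum of digits of 6383130: 0 + 3 + 1 + 3 + 8 + 3 + 6 = 24

Answer: 24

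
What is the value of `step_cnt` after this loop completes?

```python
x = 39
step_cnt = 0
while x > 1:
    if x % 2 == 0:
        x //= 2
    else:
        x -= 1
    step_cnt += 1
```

Steps to reduce 39 to 1
`step_cnt` takes the values: 0 → 1 → 2 → 3 → 4 → 5 → 6 → 7 → 8

Answer: 8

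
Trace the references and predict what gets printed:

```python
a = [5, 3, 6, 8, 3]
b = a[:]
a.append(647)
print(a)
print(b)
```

Key concept: slice [:] creates copy.
Step by step:
`a = [5, 3, 6, 8, 3]` → a = [5, 3, 6, 8, 3]
`b = a[:]` → b = [5, 3, 6, 8, 3]
`a.append(647)` → a = [5, 3, 6, 8, 3, 647]
`print(a)` → prints [5, 3, 6, 8, 3, 647]
`print(b)` → prints [5, 3, 6, 8, 3]

Answer:
[5, 3, 6, 8, 3, 647]
[5, 3, 6, 8, 3]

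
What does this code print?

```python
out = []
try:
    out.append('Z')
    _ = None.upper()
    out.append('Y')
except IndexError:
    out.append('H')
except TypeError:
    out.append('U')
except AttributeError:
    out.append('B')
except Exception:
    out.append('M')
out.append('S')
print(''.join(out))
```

Execution trace: 'Z' (try body) → 'B' (except AttributeError) → 'S' (after the try/except). Output: ZBS

Answer: ZBS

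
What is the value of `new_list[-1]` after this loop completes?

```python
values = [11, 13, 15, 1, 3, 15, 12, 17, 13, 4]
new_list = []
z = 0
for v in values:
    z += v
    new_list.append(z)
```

Cumulative sum ends at 104
`new_list` takes the values: [] → [11] → [11, 24] → [11, 24, 39] → [11, 24, 39, 40] → [11, 24, 39, 40, 43] → [11, 24, 39, 40, 43, 58] → [11, 24, 39, 40, 43, 58, 70] → [11, 24, 39, 40, 43, 58, 70, 87] → [11, 24, 39, 40, 43, 58, 70, 87, 100] → [11, 24, 39, 40, 43, 58, 70, 87, 100, 104]
So `new_list[-1]` = 104

Answer: 104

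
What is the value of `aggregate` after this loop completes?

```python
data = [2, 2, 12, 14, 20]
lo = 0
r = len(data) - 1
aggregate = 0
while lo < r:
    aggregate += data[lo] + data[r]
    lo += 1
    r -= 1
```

Sum of pairs from ends
`aggregate` takes the values: 0 → 22 → 38

Answer: 38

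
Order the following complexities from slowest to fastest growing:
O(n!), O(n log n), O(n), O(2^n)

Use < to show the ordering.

Ordered by growth rate: O(n) < O(n log n) < O(2^n) < O(n!)

Answer: O(n) < O(n log n) < O(2^n) < O(n!)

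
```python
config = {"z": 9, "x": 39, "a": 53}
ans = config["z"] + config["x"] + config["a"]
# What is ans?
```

Trace:
`config = {"z": 9, "x": 39, "a": 53}` → config = {'z': 9, 'x': 39, 'a': 53}
`ans = config["z"] + config["x"] + config["a"]` → ans = 101
So ans = 101

Answer: 101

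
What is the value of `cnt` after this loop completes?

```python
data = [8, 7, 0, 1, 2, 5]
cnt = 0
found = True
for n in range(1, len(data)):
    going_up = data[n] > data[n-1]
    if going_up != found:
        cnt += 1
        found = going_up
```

Count direction changes in [8, 7, 0, 1, 2, 5]
`cnt` takes the values: 0 → 1 → 2

Answer: 2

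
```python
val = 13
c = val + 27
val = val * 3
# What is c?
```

Trace:
`val = 13` → val = 13
`c = val + 27` → c = 40
`val = val * 3` → val = 39
So c = 40

Answer: 40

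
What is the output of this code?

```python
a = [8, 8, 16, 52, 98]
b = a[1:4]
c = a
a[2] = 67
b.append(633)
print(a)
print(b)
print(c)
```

Key concept: slice vs alias.
Step by step:
`a = [8, 8, 16, 52, 98]` → a = [8, 8, 16, 52, 98]
`b = a[1:4]` → b = [8, 16, 52]
`c = a` → c = [8, 8, 16, 52, 98] (same object as a)
`a[2] = 67` → a = [8, 8, 67, 52, 98] (same object as c); c = [8, 8, 67, 52, 98] (same object as a)
`b.append(633)` → b = [8, 16, 52, 633]
`print(a)` → prints [8, 8, 67, 52, 98]
`print(b)` → prints [8, 16, 52, 633]
`print(c)` → prints [8, 8, 67, 52, 98]

Answer:
[8, 8, 67, 52, 98]
[8, 16, 52, 633]
[8, 8, 67, 52, 98]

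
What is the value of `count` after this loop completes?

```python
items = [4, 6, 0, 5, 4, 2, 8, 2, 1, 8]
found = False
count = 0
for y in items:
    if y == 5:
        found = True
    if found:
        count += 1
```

Count elements after first 5 in [4, 6, 0, 5, 4, 2, 8, 2, 1, 8]
`count` takes the values: 0 → 1 → 2 → 3 → 4 → 5 → 6 → 7

Answer: 7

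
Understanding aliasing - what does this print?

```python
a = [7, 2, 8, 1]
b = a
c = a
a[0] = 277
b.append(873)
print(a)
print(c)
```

Key concept: multiple aliases.
Step by step:
`a = [7, 2, 8, 1]` → a = [7, 2, 8, 1]
`b = a` → b = [7, 2, 8, 1] (same object as a)
`c = a` → c = [7, 2, 8, 1] (same object as a, b)
`a[0] = 277` → a = [277, 2, 8, 1] (same object as b, c); b = [277, 2, 8, 1] (same object as a, c); c = [277, 2, 8, 1] (same object as a, b)
`b.append(873)` → a = [277, 2, 8, 1, 873] (same object as b, c); b = [277, 2, 8, 1, 873] (same object as a, c); c = [277, 2, 8, 1, 873] (same object as a, b)
`print(a)` → prints [277, 2, 8, 1, 873]
`print(c)` → prints [277, 2, 8, 1, 873]

Answer:
[277, 2, 8, 1, 873]
[277, 2, 8, 1, 873]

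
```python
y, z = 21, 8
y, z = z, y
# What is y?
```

Trace:
`y, z = 21, 8` → y = 21; z = 8
`y, z = z, y` → y = 8; z = 21
So y = 8

Answer: 8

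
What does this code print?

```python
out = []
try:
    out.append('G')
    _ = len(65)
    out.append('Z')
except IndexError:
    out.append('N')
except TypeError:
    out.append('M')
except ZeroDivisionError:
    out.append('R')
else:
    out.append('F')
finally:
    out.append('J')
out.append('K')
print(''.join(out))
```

Execution trace: 'G' (try body) → 'M' (except TypeError) → 'J' (finally) → 'K' (after the try/except). Output: GMJK

Answer: GMJK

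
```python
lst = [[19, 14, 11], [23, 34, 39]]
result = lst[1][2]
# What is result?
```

Trace:
`lst = [[19, 14, 11], [23, 34, 39]]` → lst = [[19, 14, 11], [23, 34, 39]]
`result = lst[1][2]` → result = 39
So result = 39

Answer: 39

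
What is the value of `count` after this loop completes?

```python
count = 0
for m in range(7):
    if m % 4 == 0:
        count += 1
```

Count numbers divisible by 4 in range(7)
`count` takes the values: 0 → 1 → 2

Answer: 2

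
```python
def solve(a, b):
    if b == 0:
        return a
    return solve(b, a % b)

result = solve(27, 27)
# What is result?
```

solve(27, 27) -> solve(27, 0) -> 27

Answer: 27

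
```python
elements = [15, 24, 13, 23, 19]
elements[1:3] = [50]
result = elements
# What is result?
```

Trace:
`elements = [15, 24, 13, 23, 19]` → elements = [15, 24, 13, 23, 19]
`elements[1:3] = [50]` → elements = [15, 50, 23, 19]
`result = elements` → result = [15, 50, 23, 19]
So result = [15, 50, 23, 19]

Answer: [15, 50, 23, 19]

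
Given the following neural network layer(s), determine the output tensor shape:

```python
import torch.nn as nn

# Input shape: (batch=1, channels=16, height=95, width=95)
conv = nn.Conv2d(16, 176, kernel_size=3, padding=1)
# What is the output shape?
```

Input: (1, 16, 95, 95) -> Output: (1, 176, 95, 95)

Answer: (1, 176, 95, 95)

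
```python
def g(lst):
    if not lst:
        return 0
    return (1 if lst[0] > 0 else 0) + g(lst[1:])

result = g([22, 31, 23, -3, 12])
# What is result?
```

Count of positive elements in [22, 31, 23, -3, 12] = 4

Answer: 4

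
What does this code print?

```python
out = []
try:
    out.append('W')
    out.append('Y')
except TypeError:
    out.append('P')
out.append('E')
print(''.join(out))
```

Execution trace: 'W' (try body) → 'Y' (try body, no exception) → 'E' (after the try/except). Output: WYE

Answer: WYE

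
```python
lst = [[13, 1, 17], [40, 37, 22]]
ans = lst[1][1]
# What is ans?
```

Trace:
`lst = [[13, 1, 17], [40, 37, 22]]` → lst = [[13, 1, 17], [40, 37, 22]]
`ans = lst[1][1]` → ans = 37
So ans = 37

Answer: 37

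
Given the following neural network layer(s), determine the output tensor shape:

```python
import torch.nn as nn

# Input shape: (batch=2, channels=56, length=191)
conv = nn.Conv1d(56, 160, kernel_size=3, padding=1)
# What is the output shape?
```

Input: (2, 56, 191) -> Output: (2, 160, 191)

Answer: (2, 160, 191)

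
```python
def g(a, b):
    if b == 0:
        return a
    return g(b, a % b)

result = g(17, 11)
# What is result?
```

g(17, 11) -> g(11, 6) -> g(6, 5) -> g(5, 1) -> g(1, 0) -> 1

Answer: 1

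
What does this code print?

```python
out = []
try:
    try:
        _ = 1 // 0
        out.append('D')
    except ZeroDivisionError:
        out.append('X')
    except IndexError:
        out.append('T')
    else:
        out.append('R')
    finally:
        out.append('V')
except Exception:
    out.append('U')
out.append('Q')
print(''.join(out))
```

Execution trace: 'X' (inner except ZeroDivisionError) → 'V' (inner finally) → 'Q' (after the try/except). Output: XVQ

Answer: XVQ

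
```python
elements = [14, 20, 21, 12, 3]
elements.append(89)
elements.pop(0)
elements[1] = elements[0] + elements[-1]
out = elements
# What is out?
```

Trace:
`elements = [14, 20, 21, 12, 3]` → elements = [14, 20, 21, 12, 3]
`elements.append(89)` → elements = [14, 20, 21, 12, 3, 89]
`elements.pop(0)` → elements = [20, 21, 12, 3, 89]
`elements[1] = elements[0] + elements[-1]` → elements = [20, 109, 12, 3, 89]
`out = elements` → out = [20, 109, 12, 3, 89]
So out = [20, 109, 12, 3, 89]

Answer: [20, 109, 12, 3, 89]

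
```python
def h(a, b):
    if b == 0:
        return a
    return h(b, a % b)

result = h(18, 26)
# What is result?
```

h(18, 26) -> h(26, 18) -> h(18, 8) -> h(8, 2) -> h(2, 0) -> 2

Answer: 2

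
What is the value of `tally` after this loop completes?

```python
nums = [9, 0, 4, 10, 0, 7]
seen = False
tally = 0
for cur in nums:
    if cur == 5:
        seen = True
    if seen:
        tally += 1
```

Count elements after first 5 in [9, 0, 4, 10, 0, 7]
`tally` takes the values: 0

Answer: 0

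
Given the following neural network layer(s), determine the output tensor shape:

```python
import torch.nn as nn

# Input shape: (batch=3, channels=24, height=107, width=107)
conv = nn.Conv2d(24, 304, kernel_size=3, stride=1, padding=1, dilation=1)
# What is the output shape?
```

Input: (3, 24, 107, 107) -> Output: (3, 304, 107, 107)

Answer: (3, 304, 107, 107)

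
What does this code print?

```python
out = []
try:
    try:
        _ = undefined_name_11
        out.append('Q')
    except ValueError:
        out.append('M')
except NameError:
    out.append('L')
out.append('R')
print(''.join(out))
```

Execution trace: 'L' (outer except NameError) → 'R' (after the try/except). Output: LR

Answer: LR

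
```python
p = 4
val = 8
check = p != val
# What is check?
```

Trace:
`p = 4` → p = 4
`val = 8` → val = 8
`check = p != val` → check = True
So check = True

Answer: True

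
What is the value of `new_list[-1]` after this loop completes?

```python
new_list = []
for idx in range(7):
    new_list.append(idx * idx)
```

Last element of squares 0 to 6
`new_list` takes the values: [] → [0] → [0, 1] → [0, 1, 4] → [0, 1, 4, 9] → [0, 1, 4, 9, 16] → [0, 1, 4, 9, 16, 25] → [0, 1, 4, 9, 16, 25, 36]
So `new_list[-1]` = 36

Answer: 36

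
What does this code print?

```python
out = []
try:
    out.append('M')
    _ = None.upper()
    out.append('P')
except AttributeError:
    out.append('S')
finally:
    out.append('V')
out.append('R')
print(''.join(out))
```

Execution trace: 'M' (try body) → 'S' (except AttributeError) → 'V' (finally) → 'R' (after the try/except). Output: MSVR

Answer: MSVR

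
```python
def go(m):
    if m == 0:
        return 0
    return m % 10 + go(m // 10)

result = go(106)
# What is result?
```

Sum of digits of 106: 6 + 0 + 1 = 7

Answer: 7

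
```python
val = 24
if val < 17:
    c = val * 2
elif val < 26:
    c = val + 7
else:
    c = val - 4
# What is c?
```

Trace:
`val = 24` → val = 24
`if val < 17: ...` → val < 17 is False, val < 26 is True → c = 31
So c = 31

Answer: 31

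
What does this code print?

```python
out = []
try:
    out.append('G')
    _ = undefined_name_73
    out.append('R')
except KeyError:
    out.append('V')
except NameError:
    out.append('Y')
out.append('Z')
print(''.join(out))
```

Execution trace: 'G' (try body) → 'Y' (except NameError) → 'Z' (after the try/except). Output: GYZ

Answer: GYZ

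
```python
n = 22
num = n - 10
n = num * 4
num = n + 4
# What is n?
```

Trace:
`n = 22` → n = 22
`num = n - 10` → num = 12
`n = num * 4` → n = 48
`num = n + 4` → num = 52
So n = 48

Answer: 48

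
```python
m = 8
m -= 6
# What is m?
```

Trace:
`m = 8` → m = 8
`m -= 6` → m = 2
So m = 2

Answer: 2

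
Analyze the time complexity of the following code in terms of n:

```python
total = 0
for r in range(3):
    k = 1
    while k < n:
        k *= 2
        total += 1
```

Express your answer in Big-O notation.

Each loop level contributes: 1 × log n. Multiplying the contributions gives O(log n).

Answer: O(log n)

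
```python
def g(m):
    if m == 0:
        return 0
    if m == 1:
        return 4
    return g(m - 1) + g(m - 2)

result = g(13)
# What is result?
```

Build up from base cases: g(0)=0, g(1)=4, g(2)=4, g(3)=8, g(4)=12, g(5)=20, g(6)=32, ..., g(13)=932

Answer: 932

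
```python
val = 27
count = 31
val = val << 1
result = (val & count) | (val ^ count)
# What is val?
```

Trace:
`val = 27` → val = 27
`count = 31` → count = 31
`val = val << 1` → val = 54
`result = (val & count) | (val ^ count)` → result = 63
So val = 54

Answer: 54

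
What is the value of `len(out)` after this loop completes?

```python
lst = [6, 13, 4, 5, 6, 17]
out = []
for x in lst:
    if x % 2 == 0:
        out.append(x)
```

Count even numbers in [6, 13, 4, 5, 6, 17]
`out` takes the values: [] → [6] → [6, 4] → [6, 4, 6]
So `len(out)` = 3

Answer: 3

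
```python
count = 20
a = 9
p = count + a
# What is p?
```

Trace:
`count = 20` → count = 20
`a = 9` → a = 9
`p = count + a` → p = 29
So p = 29

Answer: 29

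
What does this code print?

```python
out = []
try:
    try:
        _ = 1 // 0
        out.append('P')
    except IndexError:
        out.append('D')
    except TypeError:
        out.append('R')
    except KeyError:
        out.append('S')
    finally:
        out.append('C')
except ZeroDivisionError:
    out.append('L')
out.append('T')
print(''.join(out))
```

Execution trace: 'C' (finally) → 'L' (outer except ZeroDivisionError) → 'T' (after the try/except). Output: CLT

Answer: CLT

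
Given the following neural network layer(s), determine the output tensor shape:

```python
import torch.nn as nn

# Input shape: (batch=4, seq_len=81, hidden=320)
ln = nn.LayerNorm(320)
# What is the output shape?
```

Input: (4, 81, 320) -> Output: (4, 81, 320)

Answer: (4, 81, 320)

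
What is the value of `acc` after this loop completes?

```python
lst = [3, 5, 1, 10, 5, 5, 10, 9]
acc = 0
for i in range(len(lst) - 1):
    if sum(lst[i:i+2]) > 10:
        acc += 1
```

Count windows with sum > 10
`acc` takes the values: 0 → 1 → 2 → 3 → 4

Answer: 4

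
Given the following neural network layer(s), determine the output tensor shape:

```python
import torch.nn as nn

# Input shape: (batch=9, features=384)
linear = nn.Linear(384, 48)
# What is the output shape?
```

Input: (9, 384) -> Output: (9, 48)

Answer: (9, 48)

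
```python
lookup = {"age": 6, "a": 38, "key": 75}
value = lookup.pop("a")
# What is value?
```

Trace:
`lookup = {"age": 6, "a": 38, "key": 75}` → lookup = {'age': 6, 'a': 38, 'key': 75}
`value = lookup.pop("a")` → lookup = {'age': 6, 'key': 75}; value = 38
So value = 38

Answer: 38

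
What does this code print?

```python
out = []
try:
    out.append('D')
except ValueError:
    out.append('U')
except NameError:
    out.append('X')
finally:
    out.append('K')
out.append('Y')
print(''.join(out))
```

Execution trace: 'D' (try body, no exception) → 'K' (finally) → 'Y' (after the try/except). Output: DKY

Answer: DKY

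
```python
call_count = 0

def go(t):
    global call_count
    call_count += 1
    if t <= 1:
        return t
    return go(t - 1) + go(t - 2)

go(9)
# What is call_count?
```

Calls(t) = 1 + Calls(t-1) + Calls(t-2); Calls(0)=Calls(1)=1. For t=9 this gives 109.

Answer: 109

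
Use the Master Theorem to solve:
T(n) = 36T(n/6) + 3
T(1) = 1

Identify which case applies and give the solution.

a=36, b=6, f(n)=3. log_6(36) = 2. Since c=0 < 2, Case 1 applies: T(n) = Θ(n^log_b(a)) = O(n^2).

Answer: O(n^2) - Case 1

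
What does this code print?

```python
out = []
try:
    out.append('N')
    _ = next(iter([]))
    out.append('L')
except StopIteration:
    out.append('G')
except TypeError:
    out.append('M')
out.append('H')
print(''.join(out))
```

Execution trace: 'N' (try body) → 'G' (except StopIteration) → 'H' (after the try/except). Output: NGH

Answer: NGH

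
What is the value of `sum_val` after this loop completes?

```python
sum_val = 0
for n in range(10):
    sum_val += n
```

Sum of 0 to 9 = 45
`sum_val` takes the values: 0 → 1 → 3 → 6 → 10 → 15 → 21 → 28 → 36 → 45

Answer: 45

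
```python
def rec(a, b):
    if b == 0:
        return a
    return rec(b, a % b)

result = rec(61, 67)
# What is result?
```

rec(61, 67) -> rec(67, 61) -> rec(61, 6) -> rec(6, 1) -> rec(1, 0) -> 1

Answer: 1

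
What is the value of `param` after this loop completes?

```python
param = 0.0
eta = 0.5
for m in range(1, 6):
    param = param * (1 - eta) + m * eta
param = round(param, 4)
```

Moving average with lr=0.5
`param` takes the values: 0.0 → 0.5 → 1.25 → 2.125 → 3.0625 → 4.03125 → 4.0312

Answer: 4.0312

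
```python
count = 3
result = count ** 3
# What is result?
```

Trace:
`count = 3` → count = 3
`result = count ** 3` → result = 27
So result = 27

Answer: 27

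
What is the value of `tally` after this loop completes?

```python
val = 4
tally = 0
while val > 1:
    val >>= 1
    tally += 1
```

Count right shifts until 1
`tally` takes the values: 0 → 1 → 2

Answer: 2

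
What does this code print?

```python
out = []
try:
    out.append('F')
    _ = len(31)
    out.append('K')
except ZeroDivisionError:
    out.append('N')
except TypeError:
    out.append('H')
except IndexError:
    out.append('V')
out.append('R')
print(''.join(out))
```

Execution trace: 'F' (try body) → 'H' (except TypeError) → 'R' (after the try/except). Output: FHR

Answer: FHR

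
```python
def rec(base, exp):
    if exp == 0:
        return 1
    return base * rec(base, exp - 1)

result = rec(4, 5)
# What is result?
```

rec(4, 5) = 4 * 4 * 4 * 4 * 4 = 1024

Answer: 1024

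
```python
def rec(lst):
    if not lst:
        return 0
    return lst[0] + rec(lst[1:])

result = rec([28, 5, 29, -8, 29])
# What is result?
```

28 + 5 + 29 + (-8) + 29 + 0 = 83

Answer: 83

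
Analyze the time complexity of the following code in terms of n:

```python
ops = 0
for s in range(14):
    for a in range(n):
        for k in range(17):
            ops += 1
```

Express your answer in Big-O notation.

Each loop level contributes: 1 × n × 1. Multiplying the contributions gives O(n).

Answer: O(n)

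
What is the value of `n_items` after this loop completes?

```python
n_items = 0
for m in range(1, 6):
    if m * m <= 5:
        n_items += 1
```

Count numbers where m² ≤ 5
`n_items` takes the values: 0 → 1 → 2

Answer: 2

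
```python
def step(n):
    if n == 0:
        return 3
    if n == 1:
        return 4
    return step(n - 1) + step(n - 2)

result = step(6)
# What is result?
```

Build up from base cases: step(0)=3, step(1)=4, step(2)=7, step(3)=11, step(4)=18, step(5)=29, step(6)=47

Answer: 47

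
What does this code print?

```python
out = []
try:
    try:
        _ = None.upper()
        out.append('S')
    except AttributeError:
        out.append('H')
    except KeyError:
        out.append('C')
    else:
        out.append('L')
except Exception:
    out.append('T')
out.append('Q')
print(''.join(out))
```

Execution trace: 'H' (inner except AttributeError) → 'Q' (after the try/except). Output: HQ

Answer: HQ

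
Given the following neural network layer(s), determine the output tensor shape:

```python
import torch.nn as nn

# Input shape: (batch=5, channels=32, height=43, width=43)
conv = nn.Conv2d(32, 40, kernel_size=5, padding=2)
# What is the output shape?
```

Input: (5, 32, 43, 43) -> Output: (5, 40, 43, 43)

Answer: (5, 40, 43, 43)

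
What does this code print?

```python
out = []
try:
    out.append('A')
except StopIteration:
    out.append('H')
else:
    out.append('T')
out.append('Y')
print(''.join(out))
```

Execution trace: 'A' (try body, no exception) → 'T' (else) → 'Y' (after the try/except). Output: ATY

Answer: ATY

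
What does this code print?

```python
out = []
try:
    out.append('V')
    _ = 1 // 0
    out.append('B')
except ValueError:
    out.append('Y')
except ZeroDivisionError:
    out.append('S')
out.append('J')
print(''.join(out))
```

Execution trace: 'V' (try body) → 'S' (except ZeroDivisionError) → 'J' (after the try/except). Output: VSJ

Answer: VSJ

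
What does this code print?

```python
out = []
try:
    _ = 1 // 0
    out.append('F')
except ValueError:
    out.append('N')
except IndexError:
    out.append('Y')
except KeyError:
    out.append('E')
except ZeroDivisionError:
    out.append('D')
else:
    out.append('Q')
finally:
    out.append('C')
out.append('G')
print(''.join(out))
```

Execution trace: 'D' (except ZeroDivisionError) → 'C' (finally) → 'G' (after the try/except). Output: DCG

Answer: DCG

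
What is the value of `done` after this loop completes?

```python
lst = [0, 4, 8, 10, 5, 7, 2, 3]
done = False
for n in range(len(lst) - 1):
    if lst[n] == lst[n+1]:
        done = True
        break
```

Check consecutive duplicates in [0, 4, 8, 10, 5, 7, 2, 3]
`done` takes the values: False

Answer: False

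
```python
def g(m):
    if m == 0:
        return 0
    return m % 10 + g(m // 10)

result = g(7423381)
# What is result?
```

Sum of digits of 7423381: 1 + 8 + 3 + 3 + 2 + 4 + 7 = 28

Answer: 28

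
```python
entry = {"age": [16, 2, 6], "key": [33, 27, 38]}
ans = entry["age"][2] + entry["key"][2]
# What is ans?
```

Trace:
`entry = {"age": [16, 2, 6], "key": [33, 27, 38]}` → entry = {'age': [16, 2, 6], 'key': [33, 27, 38]}
`ans = entry["age"][2] + entry["key"][2]` → ans = 44
So ans = 44

Answer: 44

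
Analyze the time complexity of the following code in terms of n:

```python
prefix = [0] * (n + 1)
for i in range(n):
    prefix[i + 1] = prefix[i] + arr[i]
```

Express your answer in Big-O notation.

This is Prefix sum computation. Time complexity: O(n).

Answer: O(n)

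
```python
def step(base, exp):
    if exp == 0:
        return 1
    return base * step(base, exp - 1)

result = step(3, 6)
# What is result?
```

step(3, 6) = 3 * 3 * 3 * 3 * 3 * 3 = 729

Answer: 729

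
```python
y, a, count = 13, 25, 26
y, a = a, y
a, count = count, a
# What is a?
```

Trace:
`y, a, count = 13, 25, 26` → y = 13; a = 25; count = 26
`y, a = a, y` → y = 25; a = 13
`a, count = count, a` → a = 26; count = 13
So a = 26

Answer: 26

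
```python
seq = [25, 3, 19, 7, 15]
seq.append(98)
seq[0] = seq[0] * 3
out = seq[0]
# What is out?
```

Trace:
`seq = [25, 3, 19, 7, 15]` → seq = [25, 3, 19, 7, 15]
`seq.append(98)` → seq = [25, 3, 19, 7, 15, 98]
`seq[0] = seq[0] * 3` → seq = [75, 3, 19, 7, 15, 98]
`out = seq[0]` → out = 75
So out = 75

Answer: 75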